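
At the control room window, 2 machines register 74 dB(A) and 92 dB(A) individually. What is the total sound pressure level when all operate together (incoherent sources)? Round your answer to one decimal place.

For uncorrelated sources the intensities add, so convert each level to linear form, sum, and take 10·log₁₀ of the total.
Σ 10^(L/10) = 10^(74/10) + 10^(92/10) = 1.610e+09.
L_total = 10·log₁₀(1.610e+09) = 92.07 dB(A).

92.1 dB(A)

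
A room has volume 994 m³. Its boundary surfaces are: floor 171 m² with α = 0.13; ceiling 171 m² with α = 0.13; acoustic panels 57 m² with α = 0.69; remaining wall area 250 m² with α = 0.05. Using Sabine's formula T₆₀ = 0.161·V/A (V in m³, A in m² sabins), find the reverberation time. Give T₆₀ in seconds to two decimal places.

1.66 s

Total absorption A = 171·0.13 + 171·0.13 + 57·0.69 + 250·0.05 = 96.29 m² sabins.
T₆₀ = 0.161 × 994 / 96.29 = 1.662 s.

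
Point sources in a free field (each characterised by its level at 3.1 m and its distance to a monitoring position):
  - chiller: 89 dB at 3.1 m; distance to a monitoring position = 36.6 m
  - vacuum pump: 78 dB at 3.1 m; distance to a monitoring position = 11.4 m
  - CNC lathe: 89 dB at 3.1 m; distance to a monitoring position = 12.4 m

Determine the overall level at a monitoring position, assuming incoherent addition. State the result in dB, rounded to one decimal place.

Apply inverse-square spreading to bring every level to the receiver, then sum 10^(L/10).
chiller: 89 − 20·log₁₀(36.6/3.1) = 89 − 21.44 = 67.56 dB.
vacuum pump: 78 − 20·log₁₀(11.4/3.1) = 78 − 11.31 = 66.69 dB.
CNC lathe: 89 − 20·log₁₀(12.4/3.1) = 89 − 12.04 = 76.96 dB.
Σ 10^(L/10) = 6.001e+07 → L_total = 10·log₁₀(6.001e+07) = 77.78 dB.

77.8 dB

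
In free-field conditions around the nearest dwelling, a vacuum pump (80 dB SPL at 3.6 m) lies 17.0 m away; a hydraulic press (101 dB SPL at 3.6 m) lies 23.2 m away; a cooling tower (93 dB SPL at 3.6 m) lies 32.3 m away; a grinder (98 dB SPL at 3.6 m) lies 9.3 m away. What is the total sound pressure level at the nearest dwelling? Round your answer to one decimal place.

Propagate each source to the receiver with L = L_ref − 20·log₁₀(r/r_ref), then add intensities.
vacuum pump: 80 − 20·log₁₀(17.0/3.6) = 80 − 13.48 = 66.52 dB SPL.
hydraulic press: 101 − 20·log₁₀(23.2/3.6) = 101 − 16.18 = 84.82 dB SPL.
cooling tower: 93 − 20·log₁₀(32.3/3.6) = 93 − 19.06 = 73.94 dB SPL.
grinder: 98 − 20·log₁₀(9.3/3.6) = 98 − 8.24 = 89.76 dB SPL.
Σ 10^(L/10) = 1.278e+09 → L_total = 10·log₁₀(1.278e+09) = 91.06 dB SPL.

91.1 dB SPL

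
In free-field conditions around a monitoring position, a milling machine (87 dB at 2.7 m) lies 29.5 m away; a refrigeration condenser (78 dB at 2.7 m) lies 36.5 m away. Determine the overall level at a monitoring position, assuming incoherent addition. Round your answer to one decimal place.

Apply inverse-square spreading to bring every level to the receiver, then sum 10^(L/10).
milling machine: 87 − 20·log₁₀(29.5/2.7) = 87 − 20.77 = 66.23 dB.
refrigeration condenser: 78 − 20·log₁₀(36.5/2.7) = 78 − 22.62 = 55.38 dB.
Σ 10^(L/10) = 4.544e+06 → L_total = 10·log₁₀(4.544e+06) = 66.57 dB.

66.6 dB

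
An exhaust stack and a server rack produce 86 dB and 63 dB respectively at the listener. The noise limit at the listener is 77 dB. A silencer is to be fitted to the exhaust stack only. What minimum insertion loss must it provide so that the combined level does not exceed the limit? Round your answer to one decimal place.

9.2 dB

The untreated sources together contribute 10^(63/10) = 1.995e+06, i.e. 63.00 dB.
The limit corresponds to 10^(77/10) = 5.012e+07; subtracting the fixed part leaves 4.812e+07 for the exhaust stack, i.e. 76.82 dB.
So the exhaust stack must be reduced from 86 to 76.82 dB: IL = 9.18 dB.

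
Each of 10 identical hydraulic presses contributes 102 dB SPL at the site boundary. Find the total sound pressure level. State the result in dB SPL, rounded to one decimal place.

With 10 equal, uncorrelated contributions the intensity is 10× that of one unit, giving a rise of 10·log₁₀ 10.
L_total = 102 + 10·log₁₀(10) = 102 + 10.000 = 112.00 dB SPL.

112.0 dB SPL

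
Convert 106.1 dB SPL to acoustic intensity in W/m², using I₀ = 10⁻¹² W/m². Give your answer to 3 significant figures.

0.0407 W/m²

I/I₀ = 10^(106.1/10) = 4.074e+10, so I = 4.074e+10 × 10⁻¹² W/m².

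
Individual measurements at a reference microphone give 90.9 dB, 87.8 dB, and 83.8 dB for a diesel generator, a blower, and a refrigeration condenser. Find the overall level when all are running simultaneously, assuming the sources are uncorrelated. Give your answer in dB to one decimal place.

93.2 dB

For uncorrelated sources the intensities add, so convert each level to linear form, sum, and take 10·log₁₀ of the total.
Σ 10^(L/10) = 10^(90.9/10) + 10^(87.8/10) + 10^(83.8/10) = 2.073e+09.
L_total = 10·log₁₀(2.073e+09) = 93.17 dB.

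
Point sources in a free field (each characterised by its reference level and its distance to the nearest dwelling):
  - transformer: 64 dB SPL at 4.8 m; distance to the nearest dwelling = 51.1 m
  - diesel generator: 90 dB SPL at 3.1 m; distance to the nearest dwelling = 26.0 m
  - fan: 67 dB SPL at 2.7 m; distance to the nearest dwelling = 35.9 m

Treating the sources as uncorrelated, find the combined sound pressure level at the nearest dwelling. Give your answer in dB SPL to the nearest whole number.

Propagate each source to the receiver with L = L_ref − 20·log₁₀(r/r_ref), then add intensities.
transformer: 64 − 20·log₁₀(51.1/4.8) = 64 − 20.54 = 43.46 dB SPL.
diesel generator: 90 − 20·log₁₀(26.0/3.1) = 90 − 18.47 = 71.53 dB SPL.
fan: 67 − 20·log₁₀(35.9/2.7) = 67 − 22.47 = 44.53 dB SPL.
Σ 10^(L/10) = 1.427e+07 → L_total = 10·log₁₀(1.427e+07) = 71.54 dB SPL.

72 dB SPL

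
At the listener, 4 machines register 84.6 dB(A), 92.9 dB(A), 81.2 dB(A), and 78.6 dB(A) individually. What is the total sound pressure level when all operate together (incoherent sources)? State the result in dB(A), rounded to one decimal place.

93.9 dB(A)

For uncorrelated sources the intensities add, so convert each level to linear form, sum, and take 10·log₁₀ of the total.
Σ 10^(L/10) = 10^(84.6/10) + 10^(92.9/10) + 10^(81.2/10) + 10^(78.6/10) = 2.443e+09.
L_total = 10·log₁₀(2.443e+09) = 93.88 dB(A).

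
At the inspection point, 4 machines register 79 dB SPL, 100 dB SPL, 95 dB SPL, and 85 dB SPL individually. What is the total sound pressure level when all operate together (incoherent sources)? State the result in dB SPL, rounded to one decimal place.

101.3 dB SPL

Incoherent sources combine by intensity addition: L_total = 10·log₁₀(Σ 10^(L_i/10)).
Σ 10^(L/10) = 10^(79/10) + 10^(100/10) + 10^(95/10) + 10^(85/10) = 1.356e+10.
L_total = 10·log₁₀(1.356e+10) = 101.32 dB SPL.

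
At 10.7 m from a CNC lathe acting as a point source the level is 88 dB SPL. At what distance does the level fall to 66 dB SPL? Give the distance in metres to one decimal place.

Point-source spreading drops the level by 20·log₁₀(r₂/r₁); inverting, r₂/r₁ = 10^(ΔL/20).
r₂ = 10.7·10^((88−66)/20) = 10.7·10^(22.0/20) = 134.71 m.

134.7 m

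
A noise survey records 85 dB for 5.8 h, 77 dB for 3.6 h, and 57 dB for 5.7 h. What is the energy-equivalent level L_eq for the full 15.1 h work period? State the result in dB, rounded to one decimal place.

81.3 dB

The energy average is taken in the linear domain: L_eq = 10·log₁₀[(Σ tᵢ·10^(Lᵢ/10))/T], T = 15.1 h.
Σ tᵢ·10^(Lᵢ/10) = 5.8·10^(85/10) + 3.6·10^(77/10) + 5.7·10^(57/10) = 2.017e+09.
L_eq = 10·log₁₀(2.017e+09/15.1) = 81.26 dB.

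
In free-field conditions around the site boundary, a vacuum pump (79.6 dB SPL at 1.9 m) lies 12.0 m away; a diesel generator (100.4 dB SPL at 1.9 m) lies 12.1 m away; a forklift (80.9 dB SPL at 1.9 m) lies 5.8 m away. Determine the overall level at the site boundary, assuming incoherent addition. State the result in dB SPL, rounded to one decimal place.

84.6 dB SPL

First find each source's level at the receiver (point-source: −20·log₁₀(r/r_ref)), then combine on an intensity basis.
vacuum pump: 79.6 − 20·log₁₀(12.0/1.9) = 79.6 − 16.01 = 63.59 dB SPL.
diesel generator: 100.4 − 20·log₁₀(12.1/1.9) = 100.4 − 16.08 = 84.32 dB SPL.
forklift: 80.9 − 20·log₁₀(5.8/1.9) = 80.9 − 9.69 = 71.21 dB SPL.
Σ 10^(L/10) = 2.858e+08 → L_total = 10·log₁₀(2.858e+08) = 84.56 dB SPL.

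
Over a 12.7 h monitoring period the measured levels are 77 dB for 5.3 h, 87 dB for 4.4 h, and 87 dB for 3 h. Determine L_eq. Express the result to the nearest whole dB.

85 dB

Weight each interval's intensity by its duration and average over T = 12.7 h:
Σ tᵢ·10^(Lᵢ/10) = 5.3·10^(77/10) + 4.4·10^(87/10) + 3·10^(87/10) = 3.974e+09.
L_eq = 10·log₁₀(3.974e+09/12.7) = 84.95 dB.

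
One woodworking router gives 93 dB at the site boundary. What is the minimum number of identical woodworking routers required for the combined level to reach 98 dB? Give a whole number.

4

Need L₁ + 10·log₁₀ N ≥ 98, i.e. log₁₀ N ≥ 0.50.
N ≥ 10^(5.0/10) = 3.162, so N = 4.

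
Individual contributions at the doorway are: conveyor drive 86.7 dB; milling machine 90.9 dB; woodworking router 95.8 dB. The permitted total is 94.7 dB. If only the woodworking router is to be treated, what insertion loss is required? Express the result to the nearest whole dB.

Fixed contribution from the other sources: Σ 10^(L/10) = 10^(86.7/10) + 10^(90.9/10) = 1.698e+09 (92.30 dB).
To meet 94.7 dB overall, the treated woodworking router may contribute at most 10^(94.7/10) − 1.698e+09 = 1.253e+09, i.e. 90.98 dB.
So the woodworking router must be reduced from 95.8 to 90.98 dB: IL = 4.82 dB.

5 dB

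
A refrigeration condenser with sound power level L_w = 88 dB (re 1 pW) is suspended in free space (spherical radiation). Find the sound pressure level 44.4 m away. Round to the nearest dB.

44 dB

L_p = L_w − 10·log₁₀(4π·r²) with r = 44.4 m.
4π·r² = 2.477e+04 m², 10·log₁₀ of that is 43.940 dB.
L_p = 88 − 43.940 = 44.06 dB.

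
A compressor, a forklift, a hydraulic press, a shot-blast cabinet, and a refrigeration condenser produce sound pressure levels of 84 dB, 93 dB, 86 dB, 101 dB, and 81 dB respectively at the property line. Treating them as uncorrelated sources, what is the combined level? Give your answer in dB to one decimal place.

101.9 dB

For uncorrelated sources the intensities add, so convert each level to linear form, sum, and take 10·log₁₀ of the total.
Σ 10^(L/10) = 10^(84/10) + 10^(93/10) + 10^(86/10) + 10^(101/10) + 10^(81/10) = 1.536e+10.
L_total = 10·log₁₀(1.536e+10) = 101.86 dB.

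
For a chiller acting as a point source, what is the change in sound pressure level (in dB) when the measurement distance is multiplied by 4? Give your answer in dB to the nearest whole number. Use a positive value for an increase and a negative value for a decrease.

Point-source spreading: ΔL = −20·log₁₀(r₂/r₁).
ΔL = −20·log₁₀(4) = -12.04 dB.

-12 dB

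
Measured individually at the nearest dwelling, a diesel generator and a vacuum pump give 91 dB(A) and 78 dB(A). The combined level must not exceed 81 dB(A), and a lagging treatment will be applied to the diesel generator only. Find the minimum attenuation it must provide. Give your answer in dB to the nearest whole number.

13 dB

Everything except the diesel generator sums to 10^(78/10) = 6.310e+07 in linear terms, 78.00 dB(A).
The limit corresponds to 10^(81/10) = 1.259e+08; subtracting the fixed part leaves 6.280e+07 for the diesel generator, i.e. 77.98 dB(A).
Required insertion loss = 91 − 77.98 = 13.02 dB.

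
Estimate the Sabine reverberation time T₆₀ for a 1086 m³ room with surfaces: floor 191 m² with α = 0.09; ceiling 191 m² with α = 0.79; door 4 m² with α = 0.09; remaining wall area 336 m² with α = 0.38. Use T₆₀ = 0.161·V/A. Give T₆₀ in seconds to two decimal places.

Summing Sᵢαᵢ: 191·0.09 + 191·0.79 + 4·0.09 + 336·0.38 = 296.12 m².
T₆₀ = 0.161·V/A = 0.161·1086/296.12 = 0.590 s.

0.59 s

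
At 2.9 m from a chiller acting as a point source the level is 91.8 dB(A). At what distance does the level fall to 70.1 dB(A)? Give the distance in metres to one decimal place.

For a point source L₁ − L₂ = 20·log₁₀(r₂/r₁), so r₂ = r₁·10^((L₁−L₂)/20).
r₂ = 2.9·10^((91.8−70.1)/20) = 2.9·10^(21.7/20) = 35.27 m.

35.3 m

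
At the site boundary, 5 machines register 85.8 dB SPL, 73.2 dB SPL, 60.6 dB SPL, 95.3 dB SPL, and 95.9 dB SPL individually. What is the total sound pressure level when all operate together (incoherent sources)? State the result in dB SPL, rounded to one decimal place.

For uncorrelated sources the intensities add, so convert each level to linear form, sum, and take 10·log₁₀ of the total.
Σ 10^(L/10) = 10^(85.8/10) + 10^(73.2/10) + 10^(60.6/10) + 10^(95.3/10) + 10^(95.9/10) = 7.681e+09.
L_total = 10·log₁₀(7.681e+09) = 98.85 dB SPL.

98.9 dB SPL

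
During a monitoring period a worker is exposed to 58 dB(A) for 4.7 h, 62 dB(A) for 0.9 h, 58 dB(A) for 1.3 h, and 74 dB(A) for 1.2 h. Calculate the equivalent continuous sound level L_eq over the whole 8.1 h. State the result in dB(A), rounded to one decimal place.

Weight each interval's intensity by its duration and average over T = 8.1 h:
Σ tᵢ·10^(Lᵢ/10) = 4.7·10^(58/10) + 0.9·10^(62/10) + 1.3·10^(58/10) + 1.2·10^(74/10) = 3.535e+07.
L_eq = 10·log₁₀(3.535e+07/8.1) = 66.40 dB(A).

66.4 dB(A)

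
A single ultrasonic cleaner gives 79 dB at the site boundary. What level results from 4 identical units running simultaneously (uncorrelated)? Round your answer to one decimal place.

85.0 dB

With 4 equal, uncorrelated contributions the intensity is 4× that of one unit, giving a rise of 10·log₁₀ 4.
L_total = 79 + 10·log₁₀(4) = 79 + 6.021 = 85.02 dB.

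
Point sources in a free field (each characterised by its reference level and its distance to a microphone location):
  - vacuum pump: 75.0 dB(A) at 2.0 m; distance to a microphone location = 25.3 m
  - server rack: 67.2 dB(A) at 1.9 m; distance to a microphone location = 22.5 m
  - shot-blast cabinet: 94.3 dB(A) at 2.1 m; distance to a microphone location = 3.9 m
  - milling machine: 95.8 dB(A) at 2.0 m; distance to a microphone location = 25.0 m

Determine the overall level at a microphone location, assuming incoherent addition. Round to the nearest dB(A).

Propagate each source to the receiver with L = L_ref − 20·log₁₀(r/r_ref), then add intensities.
vacuum pump: 75.0 − 20·log₁₀(25.3/2.0) = 75.0 − 22.04 = 52.96 dB(A).
server rack: 67.2 − 20·log₁₀(22.5/1.9) = 67.2 − 21.47 = 45.73 dB(A).
shot-blast cabinet: 94.3 − 20·log₁₀(3.9/2.1) = 94.3 − 5.38 = 88.92 dB(A).
milling machine: 95.8 − 20·log₁₀(25.0/2.0) = 95.8 − 21.94 = 73.86 dB(A).
Σ 10^(L/10) = 8.050e+08 → L_total = 10·log₁₀(8.050e+08) = 89.06 dB(A).

89 dB(A)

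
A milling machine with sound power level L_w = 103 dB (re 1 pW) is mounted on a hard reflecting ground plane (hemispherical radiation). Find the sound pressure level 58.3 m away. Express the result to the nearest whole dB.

L_p = L_w − 10·log₁₀(2π·r²) with r = 58.3 m.
2π·r² = 2.136e+04 m², 10·log₁₀ of that is 43.295 dB.
L_p = 103 − 43.295 = 59.70 dB.

60 dB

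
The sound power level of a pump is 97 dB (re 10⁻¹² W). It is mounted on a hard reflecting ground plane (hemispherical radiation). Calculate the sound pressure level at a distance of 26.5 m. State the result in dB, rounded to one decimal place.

The power spreads over a hemisphere of area 2π·r², so L_p = L_w − 10·log₁₀(2π·r²).
2π·r² = 4412 m², 10·log₁₀ of that is 36.447 dB.
L_p = 97 − 36.447 = 60.55 dB.

60.6 dB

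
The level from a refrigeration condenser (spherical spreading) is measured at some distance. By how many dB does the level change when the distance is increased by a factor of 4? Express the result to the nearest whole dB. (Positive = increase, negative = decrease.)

With spherical spreading the level changes by −20·log₁₀(r₂/r₁).
ΔL = −20·log₁₀(4) = -12.04 dB.

-12 dB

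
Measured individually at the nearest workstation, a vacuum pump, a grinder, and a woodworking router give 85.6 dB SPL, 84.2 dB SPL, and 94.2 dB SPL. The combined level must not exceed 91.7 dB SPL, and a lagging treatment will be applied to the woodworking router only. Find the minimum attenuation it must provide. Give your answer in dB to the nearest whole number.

The untreated sources together contribute 10^(85.6/10) + 10^(84.2/10) = 6.261e+08, i.e. 87.97 dB SPL.
To meet 91.7 dB SPL overall, the treated woodworking router may contribute at most 10^(91.7/10) − 6.261e+08 = 8.530e+08, i.e. 89.31 dB SPL.
Required insertion loss = 94.2 − 89.31 = 4.89 dB.

5 dB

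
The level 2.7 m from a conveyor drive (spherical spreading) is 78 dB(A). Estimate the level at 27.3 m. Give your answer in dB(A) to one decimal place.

For a point source, L₂ = L₁ − 20·log₁₀(r₂/r₁).
L₂ = 78 − 20·log₁₀(27.3/2.7) = 78 − 20.096 = 57.90 dB(A).

57.9 dB(A)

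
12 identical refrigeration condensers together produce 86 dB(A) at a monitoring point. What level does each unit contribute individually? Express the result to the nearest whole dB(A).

12 equal contributions raise the level by 10·log₁₀ 12 = 10.792 dB, so each unit alone gives 86 − 10.792.

75 dB(A)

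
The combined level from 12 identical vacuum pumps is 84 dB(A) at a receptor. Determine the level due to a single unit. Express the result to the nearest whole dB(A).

73 dB(A)

12 equal contributions raise the level by 10·log₁₀ 12 = 10.792 dB, so each unit alone gives 84 − 10.792.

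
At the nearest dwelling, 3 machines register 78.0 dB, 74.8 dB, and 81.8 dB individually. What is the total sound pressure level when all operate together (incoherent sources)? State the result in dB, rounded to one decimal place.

83.9 dB

For uncorrelated sources the intensities add, so convert each level to linear form, sum, and take 10·log₁₀ of the total.
Σ 10^(L/10) = 10^(78.0/10) + 10^(74.8/10) + 10^(81.8/10) = 2.447e+08.
L_total = 10·log₁₀(2.447e+08) = 83.89 dB.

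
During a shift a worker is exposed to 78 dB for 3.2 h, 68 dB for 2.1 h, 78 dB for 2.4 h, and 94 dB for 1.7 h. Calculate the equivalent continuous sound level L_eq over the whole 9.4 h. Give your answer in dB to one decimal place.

86.9 dB

Weight each interval's intensity by its duration and average over T = 9.4 h:
Σ tᵢ·10^(Lᵢ/10) = 3.2·10^(78/10) + 2.1·10^(68/10) + 2.4·10^(78/10) + 1.7·10^(94/10) = 4.637e+09.
L_eq = 10·log₁₀(4.637e+09/9.4) = 86.93 dB.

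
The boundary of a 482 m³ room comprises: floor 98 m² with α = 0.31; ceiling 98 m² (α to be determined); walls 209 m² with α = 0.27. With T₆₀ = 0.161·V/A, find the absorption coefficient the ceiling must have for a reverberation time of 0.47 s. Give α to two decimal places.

Required total absorption A = 0.161·482/0.47 = 165.11 m².
Absorption from the other surfaces = 98·0.31 + 209·0.27 = 86.81 m², so the ceiling must supply 78.30 m² over 98 m².
α = 78.30/98 = 0.799.

0.80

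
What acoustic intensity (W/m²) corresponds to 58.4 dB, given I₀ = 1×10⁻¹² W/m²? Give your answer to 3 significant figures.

6.92e-07 W/m²

I = I₀·10^(L/10) = 10⁻¹² × 10^(58.4/10) = 10^(-6.160).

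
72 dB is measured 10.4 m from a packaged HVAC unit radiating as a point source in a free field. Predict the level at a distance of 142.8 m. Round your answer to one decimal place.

49.2 dB

For a point source, L₂ = L₁ − 20·log₁₀(r₂/r₁).
L₂ = 72 − 20·log₁₀(142.8/10.4) = 72 − 22.754 = 49.25 dB.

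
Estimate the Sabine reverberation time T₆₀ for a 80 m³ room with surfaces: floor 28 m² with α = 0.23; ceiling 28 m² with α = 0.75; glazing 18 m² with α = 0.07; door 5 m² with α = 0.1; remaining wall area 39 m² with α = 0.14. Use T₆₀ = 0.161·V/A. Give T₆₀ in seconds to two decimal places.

0.37 s

A = Σ Sᵢαᵢ = 28·0.23 + 28·0.75 + 18·0.07 + 5·0.1 + 39·0.14 = 34.66 m².
T₆₀ = 0.161 × 80 / 34.66 = 0.372 s.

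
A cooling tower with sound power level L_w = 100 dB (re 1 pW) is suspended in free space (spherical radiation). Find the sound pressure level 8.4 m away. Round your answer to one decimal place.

The power spreads over a sphere of area 4π·r², so L_p = L_w − 10·log₁₀(4π·r²).
4π·r² = 886.7 m², 10·log₁₀ of that is 29.478 dB.
L_p = 100 − 29.478 = 70.52 dB.

70.5 dB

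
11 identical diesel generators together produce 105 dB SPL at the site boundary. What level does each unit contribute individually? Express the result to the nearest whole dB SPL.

95 dB SPL

For N identical incoherent sources L_total = L₁ + 10·log₁₀ N, so L₁ = 105 − 10·log₁₀(11) = 105 − 10.414.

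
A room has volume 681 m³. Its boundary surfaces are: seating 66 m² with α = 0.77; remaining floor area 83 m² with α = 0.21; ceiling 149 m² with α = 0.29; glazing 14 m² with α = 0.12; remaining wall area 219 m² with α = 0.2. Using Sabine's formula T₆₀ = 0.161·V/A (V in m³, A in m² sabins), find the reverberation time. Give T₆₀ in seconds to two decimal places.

A = Σ Sᵢαᵢ = 66·0.77 + 83·0.21 + 149·0.29 + 14·0.12 + 219·0.2 = 156.94 m².
T₆₀ = 0.161·V/A = 0.161·681/156.94 = 0.699 s.

0.70 s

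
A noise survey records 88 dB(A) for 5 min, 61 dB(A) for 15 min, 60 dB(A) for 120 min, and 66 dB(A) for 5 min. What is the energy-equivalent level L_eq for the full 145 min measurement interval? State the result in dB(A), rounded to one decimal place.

73.6 dB(A)

The energy average is taken in the linear domain: L_eq = 10·log₁₀[(Σ tᵢ·10^(Lᵢ/10))/T], T = 145 min.
Σ tᵢ·10^(Lᵢ/10) = 5·10^(88/10) + 15·10^(61/10) + 120·10^(60/10) + 5·10^(66/10) = 3.314e+09.
L_eq = 10·log₁₀(3.314e+09/145) = 73.59 dB(A).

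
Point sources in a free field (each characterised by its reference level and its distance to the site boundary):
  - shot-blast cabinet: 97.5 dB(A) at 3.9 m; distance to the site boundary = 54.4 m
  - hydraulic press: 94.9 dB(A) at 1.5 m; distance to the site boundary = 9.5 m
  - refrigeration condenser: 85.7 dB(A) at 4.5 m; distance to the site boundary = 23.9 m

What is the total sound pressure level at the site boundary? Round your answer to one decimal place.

Apply inverse-square spreading to bring every level to the receiver, then sum 10^(L/10).
shot-blast cabinet: 97.5 − 20·log₁₀(54.4/3.9) = 97.5 − 22.89 = 74.61 dB(A).
hydraulic press: 94.9 − 20·log₁₀(9.5/1.5) = 94.9 − 16.03 = 78.87 dB(A).
refrigeration condenser: 85.7 − 20·log₁₀(23.9/4.5) = 85.7 − 14.50 = 71.20 dB(A).
Σ 10^(L/10) = 1.191e+08 → L_total = 10·log₁₀(1.191e+08) = 80.76 dB(A).

80.8 dB(A)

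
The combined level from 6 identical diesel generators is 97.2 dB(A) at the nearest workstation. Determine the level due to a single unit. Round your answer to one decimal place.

89.4 dB(A)

Dividing the total intensity by 6 lowers the level by 10·log₁₀ 6 = 7.782 dB: L₁ = 97.2 − 7.782.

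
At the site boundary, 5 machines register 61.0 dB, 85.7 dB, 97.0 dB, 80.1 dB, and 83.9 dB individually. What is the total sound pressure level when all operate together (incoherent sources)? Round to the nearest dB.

For uncorrelated sources the intensities add, so convert each level to linear form, sum, and take 10·log₁₀ of the total.
Σ 10^(L/10) = 10^(61.0/10) + 10^(85.7/10) + 10^(97.0/10) + 10^(80.1/10) + 10^(83.9/10) = 5.732e+09.
L_total = 10·log₁₀(5.732e+09) = 97.58 dB.

98 dB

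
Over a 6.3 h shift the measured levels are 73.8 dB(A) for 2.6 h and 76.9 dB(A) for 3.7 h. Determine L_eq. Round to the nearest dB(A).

76 dB(A)

Weight each interval's intensity by its duration and average over T = 6.3 h:
Σ tᵢ·10^(Lᵢ/10) = 2.6·10^(73.8/10) + 3.7·10^(76.9/10) = 2.436e+08.
L_eq = 10·log₁₀(2.436e+08/6.3) = 75.87 dB(A).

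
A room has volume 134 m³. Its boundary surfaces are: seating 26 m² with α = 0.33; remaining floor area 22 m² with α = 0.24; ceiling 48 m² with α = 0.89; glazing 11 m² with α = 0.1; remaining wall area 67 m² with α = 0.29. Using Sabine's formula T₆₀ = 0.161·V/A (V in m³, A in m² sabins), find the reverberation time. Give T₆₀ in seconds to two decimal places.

Summing Sᵢαᵢ: 26·0.33 + 22·0.24 + 48·0.89 + 11·0.1 + 67·0.29 = 77.11 m².
T₆₀ = 0.161 × 134 / 77.11 = 0.280 s.

0.28 s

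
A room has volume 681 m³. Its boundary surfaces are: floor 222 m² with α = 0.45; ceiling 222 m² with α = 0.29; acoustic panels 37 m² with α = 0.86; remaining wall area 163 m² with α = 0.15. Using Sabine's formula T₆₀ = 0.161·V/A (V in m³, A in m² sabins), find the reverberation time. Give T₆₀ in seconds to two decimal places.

0.50 s

A = Σ Sᵢαᵢ = 222·0.45 + 222·0.29 + 37·0.86 + 163·0.15 = 220.55 m².
T₆₀ = 0.161·V/A = 0.161·681/220.55 = 0.497 s.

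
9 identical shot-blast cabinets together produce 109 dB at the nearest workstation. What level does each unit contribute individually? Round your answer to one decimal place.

Dividing the total intensity by 9 lowers the level by 10·log₁₀ 9 = 9.542 dB: L₁ = 109 − 9.542.

99.5 dB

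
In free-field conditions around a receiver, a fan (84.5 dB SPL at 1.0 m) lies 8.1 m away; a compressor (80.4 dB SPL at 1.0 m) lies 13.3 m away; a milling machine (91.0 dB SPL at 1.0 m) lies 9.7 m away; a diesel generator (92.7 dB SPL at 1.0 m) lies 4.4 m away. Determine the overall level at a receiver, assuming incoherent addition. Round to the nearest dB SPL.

81 dB SPL

Propagate each source to the receiver with L = L_ref − 20·log₁₀(r/r_ref), then add intensities.
fan: 84.5 − 20·log₁₀(8.1/1.0) = 84.5 − 18.17 = 66.33 dB SPL.
compressor: 80.4 − 20·log₁₀(13.3/1.0) = 80.4 − 22.48 = 57.92 dB SPL.
milling machine: 91.0 − 20·log₁₀(9.7/1.0) = 91.0 − 19.74 = 71.26 dB SPL.
diesel generator: 92.7 − 20·log₁₀(4.4/1.0) = 92.7 − 12.87 = 79.83 dB SPL.
Σ 10^(L/10) = 1.145e+08 → L_total = 10·log₁₀(1.145e+08) = 80.59 dB SPL.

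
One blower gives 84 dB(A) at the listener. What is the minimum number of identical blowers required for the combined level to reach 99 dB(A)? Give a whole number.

Need L₁ + 10·log₁₀ N ≥ 99, i.e. log₁₀ N ≥ 1.50.
N ≥ 10^(15.0/10) = 31.623, so N = 32.

32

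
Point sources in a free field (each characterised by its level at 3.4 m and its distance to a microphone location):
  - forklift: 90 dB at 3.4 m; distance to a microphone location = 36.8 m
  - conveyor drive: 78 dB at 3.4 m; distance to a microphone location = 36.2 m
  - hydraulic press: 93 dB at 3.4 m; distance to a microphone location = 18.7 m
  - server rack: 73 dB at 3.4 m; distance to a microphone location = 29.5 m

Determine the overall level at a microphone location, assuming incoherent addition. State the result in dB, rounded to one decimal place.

First find each source's level at the receiver (point-source: −20·log₁₀(r/r_ref)), then combine on an intensity basis.
forklift: 90 − 20·log₁₀(36.8/3.4) = 90 − 20.69 = 69.31 dB.
conveyor drive: 78 − 20·log₁₀(36.2/3.4) = 78 − 20.54 = 57.46 dB.
hydraulic press: 93 − 20·log₁₀(18.7/3.4) = 93 − 14.81 = 78.19 dB.
server rack: 73 − 20·log₁₀(29.5/3.4) = 73 − 18.77 = 54.23 dB.
Σ 10^(L/10) = 7.532e+07 → L_total = 10·log₁₀(7.532e+07) = 78.77 dB.

78.8 dB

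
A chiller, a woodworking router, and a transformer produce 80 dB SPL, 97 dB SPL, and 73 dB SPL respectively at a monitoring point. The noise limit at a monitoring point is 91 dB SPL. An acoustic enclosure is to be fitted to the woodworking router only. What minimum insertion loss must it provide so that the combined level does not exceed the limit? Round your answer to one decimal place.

6.4 dB

The untreated sources together contribute 10^(80/10) + 10^(73/10) = 1.200e+08, i.e. 80.79 dB SPL.
The limit corresponds to 10^(91/10) = 1.259e+09; subtracting the fixed part leaves 1.139e+09 for the woodworking router, i.e. 90.57 dB SPL.
Required insertion loss = 97 − 90.57 = 6.43 dB.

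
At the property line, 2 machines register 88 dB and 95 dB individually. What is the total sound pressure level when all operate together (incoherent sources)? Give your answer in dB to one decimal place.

95.8 dB

For uncorrelated sources the intensities add, so convert each level to linear form, sum, and take 10·log₁₀ of the total.
Σ 10^(L/10) = 10^(88/10) + 10^(95/10) = 3.793e+09.
L_total = 10·log₁₀(3.793e+09) = 95.79 dB.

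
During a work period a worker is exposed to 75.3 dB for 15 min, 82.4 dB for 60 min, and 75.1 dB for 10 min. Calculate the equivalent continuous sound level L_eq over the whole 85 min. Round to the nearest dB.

81 dB

L_eq = 10·log₁₀[(1/T)·Σ tᵢ·10^(Lᵢ/10)] with T = 85 min.
Σ tᵢ·10^(Lᵢ/10) = 15·10^(75.3/10) + 60·10^(82.4/10) + 10·10^(75.1/10) = 1.126e+10.
L_eq = 10·log₁₀(1.126e+10/85) = 81.22 dB.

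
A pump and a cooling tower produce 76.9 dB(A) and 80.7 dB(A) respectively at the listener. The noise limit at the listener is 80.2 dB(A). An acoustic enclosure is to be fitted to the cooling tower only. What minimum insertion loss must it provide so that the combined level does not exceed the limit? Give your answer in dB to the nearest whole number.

3 dB

Everything except the cooling tower sums to 10^(76.9/10) = 4.898e+07 in linear terms, 76.90 dB(A).
The limit corresponds to 10^(80.2/10) = 1.047e+08; subtracting the fixed part leaves 5.573e+07 for the cooling tower, i.e. 77.46 dB(A).
Required insertion loss = 80.7 − 77.46 = 3.24 dB.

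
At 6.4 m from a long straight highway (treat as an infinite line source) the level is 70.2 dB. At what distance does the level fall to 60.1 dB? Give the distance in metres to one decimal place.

65.5 m

For a line source L₁ − L₂ = 10·log₁₀(r₂/r₁), so r₂ = r₁·10^((L₁−L₂)/10).
r₂ = 6.4·10^((70.2−60.1)/10) = 6.4·10^(10.1/10) = 65.49 m.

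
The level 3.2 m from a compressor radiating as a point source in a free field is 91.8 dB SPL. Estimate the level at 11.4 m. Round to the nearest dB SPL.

For a point source, L₂ = L₁ − 20·log₁₀(r₂/r₁).
L₂ = 91.8 − 20·log₁₀(11.4/3.2) = 91.8 − 11.035 = 80.76 dB SPL.

81 dB SPL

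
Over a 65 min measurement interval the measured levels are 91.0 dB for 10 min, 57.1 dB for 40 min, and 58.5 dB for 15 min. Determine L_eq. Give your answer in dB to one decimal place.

82.9 dB

L_eq = 10·log₁₀[(1/T)·Σ tᵢ·10^(Lᵢ/10)] with T = 65 min.
Σ tᵢ·10^(Lᵢ/10) = 10·10^(91.0/10) + 40·10^(57.1/10) + 15·10^(58.5/10) = 1.262e+10.
L_eq = 10·log₁₀(1.262e+10/65) = 82.88 dB.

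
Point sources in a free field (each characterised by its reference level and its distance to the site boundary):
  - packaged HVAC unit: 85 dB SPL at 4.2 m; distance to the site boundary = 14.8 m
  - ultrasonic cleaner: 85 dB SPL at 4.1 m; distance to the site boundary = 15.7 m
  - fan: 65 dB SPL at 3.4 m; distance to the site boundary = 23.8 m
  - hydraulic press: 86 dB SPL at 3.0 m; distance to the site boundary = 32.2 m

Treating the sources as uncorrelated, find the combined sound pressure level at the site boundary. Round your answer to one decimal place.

77.0 dB SPL

Apply inverse-square spreading to bring every level to the receiver, then sum 10^(L/10).
packaged HVAC unit: 85 − 20·log₁₀(14.8/4.2) = 85 − 10.94 = 74.06 dB SPL.
ultrasonic cleaner: 85 − 20·log₁₀(15.7/4.1) = 85 − 11.66 = 73.34 dB SPL.
fan: 65 − 20·log₁₀(23.8/3.4) = 65 − 16.90 = 48.10 dB SPL.
hydraulic press: 86 − 20·log₁₀(32.2/3.0) = 86 − 20.61 = 65.39 dB SPL.
Σ 10^(L/10) = 5.055e+07 → L_total = 10·log₁₀(5.055e+07) = 77.04 dB SPL.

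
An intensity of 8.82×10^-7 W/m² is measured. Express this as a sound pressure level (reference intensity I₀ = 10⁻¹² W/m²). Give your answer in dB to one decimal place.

L = 10·log₁₀(I/I₀) = 10·log₁₀(8.82×10^-7/10⁻¹²) = 10·log₁₀(8.82×10^5).
L = 10·(0.9455 + 5) = 59.45 dB.

59.5 dB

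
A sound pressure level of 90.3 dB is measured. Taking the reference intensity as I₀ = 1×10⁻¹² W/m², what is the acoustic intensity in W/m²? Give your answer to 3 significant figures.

I = I₀·10^(L/10) = 10⁻¹² × 10^(90.3/10) = 10^(-2.970).

0.00107 W/m²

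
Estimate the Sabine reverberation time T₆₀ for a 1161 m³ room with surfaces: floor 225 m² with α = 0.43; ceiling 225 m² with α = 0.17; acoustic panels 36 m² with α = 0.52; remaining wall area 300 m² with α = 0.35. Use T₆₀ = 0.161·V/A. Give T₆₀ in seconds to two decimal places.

0.72 s

Total absorption A = 225·0.43 + 225·0.17 + 36·0.52 + 300·0.35 = 258.72 m² sabins.
T₆₀ = 0.161 × 1161 / 258.72 = 0.722 s.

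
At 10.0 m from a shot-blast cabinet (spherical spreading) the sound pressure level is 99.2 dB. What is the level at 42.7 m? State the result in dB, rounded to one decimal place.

Point-source attenuation: ΔL = 20·log₁₀(r₂/r₁) = 20·log₁₀(42.7/10.0) = 12.609 dB.
L₂ = 99.2 − 20·log₁₀(42.7/10.0) = 99.2 − 12.609 = 86.59 dB.

86.6 dB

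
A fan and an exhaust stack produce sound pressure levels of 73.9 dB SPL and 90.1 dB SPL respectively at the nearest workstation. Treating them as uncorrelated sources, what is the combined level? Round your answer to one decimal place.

Incoherent sources combine by intensity addition: L_total = 10·log₁₀(Σ 10^(L_i/10)).
Σ 10^(L/10) = 10^(73.9/10) + 10^(90.1/10) = 1.048e+09.
L_total = 10·log₁₀(1.048e+09) = 90.20 dB SPL.

90.2 dB SPL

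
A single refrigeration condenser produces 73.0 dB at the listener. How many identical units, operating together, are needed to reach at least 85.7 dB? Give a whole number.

19

N identical sources give L₁ + 10·log₁₀ N, so require 10·log₁₀ N ≥ 85.7 − 73.0 = 12.7 dB.
N ≥ 10^(12.7/10) = 18.621, so N = 19.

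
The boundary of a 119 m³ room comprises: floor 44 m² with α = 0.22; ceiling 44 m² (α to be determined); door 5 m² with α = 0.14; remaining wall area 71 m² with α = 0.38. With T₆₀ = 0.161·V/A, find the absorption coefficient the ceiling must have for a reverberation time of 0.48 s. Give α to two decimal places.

From T₆₀ = 0.161·V/A, the target T₆₀ = 0.48 s needs A = 0.161·119/0.48 = 39.91 m².
Absorption from the other surfaces = 44·0.22 + 5·0.14 + 71·0.38 = 37.36 m², so the ceiling must supply 2.55 m² over 44 m².
α = 2.55/44 = 0.058.

0.06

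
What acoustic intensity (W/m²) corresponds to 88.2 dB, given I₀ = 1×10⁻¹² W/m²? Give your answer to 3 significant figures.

0.000661 W/m²

I/I₀ = 10^(88.2/10) = 6.607e+08, so I = 6.607e+08 × 10⁻¹² W/m².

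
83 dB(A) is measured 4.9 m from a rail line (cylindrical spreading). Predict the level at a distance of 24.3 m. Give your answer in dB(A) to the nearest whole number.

Line-source attenuation: ΔL = 10·log₁₀(r₂/r₁) = 10·log₁₀(24.3/4.9) = 6.954 dB.
L₂ = 83 − 10·log₁₀(24.3/4.9) = 83 − 6.954 = 76.05 dB(A).

76 dB(A)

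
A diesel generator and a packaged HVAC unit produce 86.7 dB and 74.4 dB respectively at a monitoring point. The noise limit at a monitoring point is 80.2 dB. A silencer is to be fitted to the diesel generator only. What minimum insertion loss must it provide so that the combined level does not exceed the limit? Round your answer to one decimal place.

The untreated sources together contribute 10^(74.4/10) = 2.754e+07, i.e. 74.40 dB.
The limit corresponds to 10^(80.2/10) = 1.047e+08; subtracting the fixed part leaves 7.717e+07 for the diesel generator, i.e. 78.87 dB.
So the diesel generator must be reduced from 86.7 to 78.87 dB: IL = 7.83 dB.

7.8 dB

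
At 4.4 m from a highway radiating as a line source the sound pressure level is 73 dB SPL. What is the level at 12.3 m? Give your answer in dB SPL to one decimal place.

Line-source attenuation: ΔL = 10·log₁₀(r₂/r₁) = 10·log₁₀(12.3/4.4) = 4.465 dB.
L₂ = 73 − 10·log₁₀(12.3/4.4) = 73 − 4.465 = 68.54 dB SPL.

68.5 dB SPL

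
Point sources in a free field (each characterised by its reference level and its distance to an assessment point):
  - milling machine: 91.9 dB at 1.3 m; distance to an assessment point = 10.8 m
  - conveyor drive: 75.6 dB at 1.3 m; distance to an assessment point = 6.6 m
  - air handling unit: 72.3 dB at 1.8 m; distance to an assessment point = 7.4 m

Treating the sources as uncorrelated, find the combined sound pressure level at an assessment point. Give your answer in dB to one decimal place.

74.0 dB

First find each source's level at the receiver (point-source: −20·log₁₀(r/r_ref)), then combine on an intensity basis.
milling machine: 91.9 − 20·log₁₀(10.8/1.3) = 91.9 − 18.39 = 73.51 dB.
conveyor drive: 75.6 − 20·log₁₀(6.6/1.3) = 75.6 − 14.11 = 61.49 dB.
air handling unit: 72.3 − 20·log₁₀(7.4/1.8) = 72.3 − 12.28 = 60.02 dB.
Σ 10^(L/10) = 2.485e+07 → L_total = 10·log₁₀(2.485e+07) = 73.95 dB.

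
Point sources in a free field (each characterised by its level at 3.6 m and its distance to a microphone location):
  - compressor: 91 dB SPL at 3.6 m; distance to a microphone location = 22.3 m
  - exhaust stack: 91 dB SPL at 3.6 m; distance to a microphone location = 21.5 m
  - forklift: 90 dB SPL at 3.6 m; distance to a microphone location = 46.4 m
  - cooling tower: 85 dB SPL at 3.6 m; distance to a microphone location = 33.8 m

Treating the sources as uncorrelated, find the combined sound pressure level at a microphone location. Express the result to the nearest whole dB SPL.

79 dB SPL

Apply inverse-square spreading to bring every level to the receiver, then sum 10^(L/10).
compressor: 91 − 20·log₁₀(22.3/3.6) = 91 − 15.84 = 75.16 dB SPL.
exhaust stack: 91 − 20·log₁₀(21.5/3.6) = 91 − 15.52 = 75.48 dB SPL.
forklift: 90 − 20·log₁₀(46.4/3.6) = 90 − 22.20 = 67.80 dB SPL.
cooling tower: 85 − 20·log₁₀(33.8/3.6) = 85 − 19.45 = 65.55 dB SPL.
Σ 10^(L/10) = 7.771e+07 → L_total = 10·log₁₀(7.771e+07) = 78.90 dB SPL.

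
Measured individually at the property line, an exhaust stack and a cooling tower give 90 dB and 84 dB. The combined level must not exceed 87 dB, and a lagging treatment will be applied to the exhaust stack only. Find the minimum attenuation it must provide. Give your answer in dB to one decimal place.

Everything except the exhaust stack sums to 10^(84/10) = 2.512e+08 in linear terms, 84.00 dB.
To meet 87 dB overall, the treated exhaust stack may contribute at most 10^(87/10) − 2.512e+08 = 2.500e+08, i.e. 83.98 dB.
So the exhaust stack must be reduced from 90 to 83.98 dB: IL = 6.02 dB.

6.0 dB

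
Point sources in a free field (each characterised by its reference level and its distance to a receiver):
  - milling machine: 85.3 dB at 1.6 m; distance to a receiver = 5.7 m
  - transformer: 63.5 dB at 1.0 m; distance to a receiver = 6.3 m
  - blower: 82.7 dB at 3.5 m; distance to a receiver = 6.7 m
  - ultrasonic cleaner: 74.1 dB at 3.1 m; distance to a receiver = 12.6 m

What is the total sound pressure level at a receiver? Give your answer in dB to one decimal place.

First find each source's level at the receiver (point-source: −20·log₁₀(r/r_ref)), then combine on an intensity basis.
milling machine: 85.3 − 20·log₁₀(5.7/1.6) = 85.3 − 11.04 = 74.26 dB.
transformer: 63.5 − 20·log₁₀(6.3/1.0) = 63.5 − 15.99 = 47.51 dB.
blower: 82.7 − 20·log₁₀(6.7/3.5) = 82.7 − 5.64 = 77.06 dB.
ultrasonic cleaner: 74.1 − 20·log₁₀(12.6/3.1) = 74.1 − 12.18 = 61.92 dB.
Σ 10^(L/10) = 7.913e+07 → L_total = 10·log₁₀(7.913e+07) = 78.98 dB.

79.0 dB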